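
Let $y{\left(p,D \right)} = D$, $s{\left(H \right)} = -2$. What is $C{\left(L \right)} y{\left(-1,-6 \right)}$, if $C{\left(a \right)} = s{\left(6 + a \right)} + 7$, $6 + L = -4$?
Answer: $-30$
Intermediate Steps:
$L = -10$ ($L = -6 - 4 = -10$)
$C{\left(a \right)} = 5$ ($C{\left(a \right)} = -2 + 7 = 5$)
$C{\left(L \right)} y{\left(-1,-6 \right)} = 5 \left(-6\right) = -30$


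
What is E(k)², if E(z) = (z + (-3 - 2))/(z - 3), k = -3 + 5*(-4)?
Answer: 196/169 ≈ 1.1598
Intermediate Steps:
k = -23 (k = -3 - 20 = -23)
E(z) = (-5 + z)/(-3 + z) (E(z) = (z - 5)/(-3 + z) = (-5 + z)/(-3 + z))
E(k)² = ((-5 - 23)/(-3 - 23))² = (-28/(-26))² = (-1/26*(-28))² = (14/13)² = 196/169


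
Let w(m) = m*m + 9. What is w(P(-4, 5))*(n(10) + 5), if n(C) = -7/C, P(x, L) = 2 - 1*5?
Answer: 387/5 ≈ 77.400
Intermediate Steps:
P(x, L) = -3 (P(x, L) = 2 - 5 = -3)
w(m) = 9 + m² (w(m) = m² + 9 = 9 + m²)
w(P(-4, 5))*(n(10) + 5) = (9 + (-3)²)*(-7/10 + 5) = (9 + 9)*(-7*⅒ + 5) = 18*(-7/10 + 5) = 18*(43/10) = 387/5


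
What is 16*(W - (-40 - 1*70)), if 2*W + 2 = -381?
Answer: -1304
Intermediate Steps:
W = -383/2 (W = -1 + (½)*(-381) = -1 - 381/2 = -383/2 ≈ -191.50)
16*(W - (-40 - 1*70)) = 16*(-383/2 - (-40 - 1*70)) = 16*(-383/2 - (-40 - 70)) = 16*(-383/2 - 1*(-110)) = 16*(-383/2 + 110) = 16*(-163/2) = -1304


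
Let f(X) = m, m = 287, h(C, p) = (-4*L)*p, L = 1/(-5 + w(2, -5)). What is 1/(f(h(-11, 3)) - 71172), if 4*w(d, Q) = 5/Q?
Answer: -1/70885 ≈ -1.4107e-5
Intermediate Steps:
w(d, Q) = 5/(4*Q) (w(d, Q) = (5/Q)/4 = 5/(4*Q))
L = -4/21 (L = 1/(-5 + (5/4)/(-5)) = 1/(-5 + (5/4)*(-1/5)) = 1/(-5 - 1/4) = 1/(-21/4) = -4/21 ≈ -0.19048)
h(C, p) = 16*p/21 (h(C, p) = (-4*(-4/21))*p = 16*p/21)
f(X) = 287
1/(f(h(-11, 3)) - 71172) = 1/(287 - 71172) = 1/(-70885) = -1/70885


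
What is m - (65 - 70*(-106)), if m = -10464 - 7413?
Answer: -25362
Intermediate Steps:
m = -17877
m - (65 - 70*(-106)) = -17877 - (65 - 70*(-106)) = -17877 - (65 + 7420) = -17877 - 1*7485 = -17877 - 7485 = -25362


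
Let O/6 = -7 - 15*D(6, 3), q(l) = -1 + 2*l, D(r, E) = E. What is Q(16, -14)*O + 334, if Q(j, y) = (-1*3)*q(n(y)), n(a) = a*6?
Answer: -157850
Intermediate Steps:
n(a) = 6*a
Q(j, y) = 3 - 36*y (Q(j, y) = (-1*3)*(-1 + 2*(6*y)) = -3*(-1 + 12*y) = 3 - 36*y)
O = -312 (O = 6*(-7 - 15*3) = 6*(-7 - 45) = 6*(-52) = -312)
Q(16, -14)*O + 334 = (3 - 36*(-14))*(-312) + 334 = (3 + 504)*(-312) + 334 = 507*(-312) + 334 = -158184 + 334 = -157850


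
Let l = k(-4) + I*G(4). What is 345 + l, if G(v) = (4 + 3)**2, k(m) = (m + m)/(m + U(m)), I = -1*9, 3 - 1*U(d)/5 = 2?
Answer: -104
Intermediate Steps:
U(d) = 5 (U(d) = 15 - 5*2 = 15 - 10 = 5)
I = -9
k(m) = 2*m/(5 + m) (k(m) = (m + m)/(m + 5) = (2*m)/(5 + m) = 2*m/(5 + m))
G(v) = 49 (G(v) = 7**2 = 49)
l = -449 (l = 2*(-4)/(5 - 4) - 9*49 = 2*(-4)/1 - 441 = 2*(-4)*1 - 441 = -8 - 441 = -449)
345 + l = 345 - 449 = -104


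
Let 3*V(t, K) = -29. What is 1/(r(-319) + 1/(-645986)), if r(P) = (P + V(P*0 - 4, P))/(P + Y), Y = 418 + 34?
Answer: -257748414/636942595 ≈ -0.40466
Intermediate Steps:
Y = 452
V(t, K) = -29/3 (V(t, K) = (1/3)*(-29) = -29/3)
r(P) = (-29/3 + P)/(452 + P) (r(P) = (P - 29/3)/(P + 452) = (-29/3 + P)/(452 + P))
1/(r(-319) + 1/(-645986)) = 1/((-29/3 - 319)/(452 - 319) + 1/(-645986)) = 1/(-986/3/133 - 1/645986) = 1/((1/133)*(-986/3) - 1/645986) = 1/(-986/399 - 1/645986) = 1/(-636942595/257748414) = -257748414/636942595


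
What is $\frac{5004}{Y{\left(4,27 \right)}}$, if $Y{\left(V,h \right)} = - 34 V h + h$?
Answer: $- \frac{556}{405} \approx -1.3728$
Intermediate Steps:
$Y{\left(V,h \right)} = h - 34 V h$ ($Y{\left(V,h \right)} = - 34 V h + h = h - 34 V h$)
$\frac{5004}{Y{\left(4,27 \right)}} = \frac{5004}{27 \left(1 - 136\right)} = \frac{5004}{27 \left(-135\right)} = \frac{5004}{-3645} = 5004 \left(- \frac{1}{3645}\right) = - \frac{556}{405}$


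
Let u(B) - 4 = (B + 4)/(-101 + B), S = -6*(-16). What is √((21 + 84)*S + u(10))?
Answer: √1704170/13 ≈ 100.42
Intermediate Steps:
S = 96
u(B) = 4 + (4 + B)/(-101 + B) (u(B) = 4 + (B + 4)/(-101 + B) = 4 + (4 + B)/(-101 + B))
√((21 + 84)*S + u(10)) = √((21 + 84)*96 + 5*(-80 + 10)/(-101 + 10)) = √(105*96 + 5*(-70)/(-91)) = √(10080 + 5*(-1/91)*(-70)) = √(10080 + 50/13) = √(131090/13) = √1704170/13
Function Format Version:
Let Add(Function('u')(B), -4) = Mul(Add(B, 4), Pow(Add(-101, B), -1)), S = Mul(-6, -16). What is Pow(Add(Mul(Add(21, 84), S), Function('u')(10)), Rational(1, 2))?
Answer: Mul(Rational(1, 13), Pow(1704170, Rational(1, 2))) ≈ 100.42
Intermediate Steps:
S = 96
Function('u')(B) = Add(4, Mul(Pow(Add(-101, B), -1), Add(4, B))) (Function('u')(B) = Add(4, Mul(Add(B, 4), Pow(Add(-101, B), -1))) = Add(4, Mul(Add(4, B), Pow(Add(-101, B), -1))) = Add(4, Mul(Pow(Add(-101, B), -1), Add(4, B))))
Pow(Add(Mul(Add(21, 84), S), Function('u')(10)), Rational(1, 2)) = Pow(Add(Mul(Add(21, 84), 96), Mul(5, Pow(Add(-101, 10), -1), Add(-80, 10))), Rational(1, 2)) = Pow(Add(Mul(105, 96), Mul(5, Pow(-91, -1), -70)), Rational(1, 2)) = Pow(Add(10080, Mul(5, Rational(-1, 91), -70)), Rational(1, 2)) = Pow(Add(10080, Rational(50, 13)), Rational(1, 2)) = Pow(Rational(131090, 13), Rational(1, 2)) = Mul(Rational(1, 13), Pow(1704170, Rational(1, 2)))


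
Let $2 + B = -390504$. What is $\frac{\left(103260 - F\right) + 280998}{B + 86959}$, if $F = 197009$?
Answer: $- \frac{187249}{303547} \approx -0.61687$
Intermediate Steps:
$B = -390506$ ($B = -2 - 390504 = -390506$)
$\frac{\left(103260 - F\right) + 280998}{B + 86959} = \frac{\left(103260 - 197009\right) + 280998}{-390506 + 86959} = \frac{\left(103260 - 197009\right) + 280998}{-303547} = \left(-93749 + 280998\right) \left(- \frac{1}{303547}\right) = 187249 \left(- \frac{1}{303547}\right) = - \frac{187249}{303547}$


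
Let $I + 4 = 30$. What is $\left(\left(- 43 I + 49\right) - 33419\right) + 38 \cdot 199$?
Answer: $-26926$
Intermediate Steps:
$I = 26$ ($I = -4 + 30 = 26$)
$\left(\left(- 43 I + 49\right) - 33419\right) + 38 \cdot 199 = \left(\left(\left(-43\right) 26 + 49\right) - 33419\right) + 38 \cdot 199 = \left(\left(-1118 + 49\right) - 33419\right) + 7562 = \left(-1069 - 33419\right) + 7562 = -34488 + 7562 = -26926$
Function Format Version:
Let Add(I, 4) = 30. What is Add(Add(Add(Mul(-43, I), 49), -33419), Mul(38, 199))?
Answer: -26926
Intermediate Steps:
I = 26 (I = Add(-4, 30) = 26)
Add(Add(Add(Mul(-43, I), 49), -33419), Mul(38, 199)) = Add(Add(Add(Mul(-43, 26), 49), -33419), Mul(38, 199)) = Add(Add(Add(-1118, 49), -33419), 7562) = Add(Add(-1069, -33419), 7562) = Add(-34488, 7562) = -26926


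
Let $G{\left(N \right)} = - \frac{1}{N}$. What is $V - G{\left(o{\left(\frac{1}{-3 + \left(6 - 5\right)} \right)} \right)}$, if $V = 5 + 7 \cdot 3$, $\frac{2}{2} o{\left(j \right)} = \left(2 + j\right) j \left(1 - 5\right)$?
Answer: $\frac{79}{3} \approx 26.333$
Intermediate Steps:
$o{\left(j \right)} = - 4 j \left(2 + j\right)$ ($o{\left(j \right)} = \left(2 + j\right) j \left(1 - 5\right) = j \left(2 + j\right) \left(-4\right) = - 4 j \left(2 + j\right)$)
$V = 26$ ($V = 5 + 21 = 26$)
$V - G{\left(o{\left(\frac{1}{-3 + \left(6 - 5\right)} \right)} \right)} = 26 - - \frac{1}{\left(-4\right) \frac{1}{-3 + \left(6 - 5\right)} \left(2 + \frac{1}{-3 + \left(6 - 5\right)}\right)} = 26 - - \frac{1}{\left(-4\right) \frac{1}{-3 + 1} \left(2 + \frac{1}{-3 + 1}\right)} = 26 - - \frac{1}{\left(-4\right) \frac{1}{-2} \left(2 + \frac{1}{-2}\right)} = 26 - - \frac{1}{\left(-4\right) \left(- \frac{1}{2}\right) \left(2 - \frac{1}{2}\right)} = 26 - - \frac{1}{\left(-4\right) \left(- \frac{1}{2}\right) \frac{3}{2}} = 26 - - \frac{1}{3} = 26 + \frac{1}{3} = \frac{79}{3}$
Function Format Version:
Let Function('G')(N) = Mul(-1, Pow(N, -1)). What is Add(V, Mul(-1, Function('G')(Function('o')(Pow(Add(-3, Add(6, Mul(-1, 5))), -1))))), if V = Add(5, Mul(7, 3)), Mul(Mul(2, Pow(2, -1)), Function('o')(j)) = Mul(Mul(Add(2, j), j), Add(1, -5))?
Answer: Rational(79, 3) ≈ 26.333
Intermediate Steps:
Function('o')(j) = Mul(-4, j, Add(2, j)) (Function('o')(j) = Mul(Mul(Add(2, j), j), Add(1, -5)) = Mul(Mul(j, Add(2, j)), -4) = Mul(-4, j, Add(2, j)))
V = 26 (V = Add(5, 21) = 26)
Add(V, Mul(-1, Function('G')(Function('o')(Pow(Add(-3, Add(6, Mul(-1, 5))), -1))))) = Add(26, Mul(-1, Mul(-1, Pow(Mul(-4, Pow(Add(-3, Add(6, Mul(-1, 5))), -1), Add(2, Pow(Add(-3, Add(6, Mul(-1, 5))), -1))), -1)))) = Add(26, Mul(-1, Mul(-1, Pow(Mul(-4, Pow(Add(-3, Add(6, -5)), -1), Add(2, Pow(Add(-3, Add(6, -5)), -1))), -1)))) = Add(26, Mul(-1, Mul(-1, Pow(Mul(-4, Pow(Add(-3, 1), -1), Add(2, Pow(Add(-3, 1), -1))), -1)))) = Add(26, Mul(-1, Mul(-1, Pow(Mul(-4, Pow(-2, -1), Add(2, Pow(-2, -1))), -1)))) = Add(26, Mul(-1, Mul(-1, Pow(Mul(-4, Rational(-1, 2), Add(2, Rational(-1, 2))), -1)))) = Add(26, Mul(-1, Mul(-1, Pow(Mul(-4, Rational(-1, 2), Rational(3, 2)), -1)))) = Add(26, Mul(-1, Mul(-1, Pow(3, -1)))) = Add(26, Mul(-1, Mul(-1, Rational(1, 3)))) = Add(26, Mul(-1, Rational(-1, 3))) = Add(26, Rational(1, 3)) = Rational(79, 3)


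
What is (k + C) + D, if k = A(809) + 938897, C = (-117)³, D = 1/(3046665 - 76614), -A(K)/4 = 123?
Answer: -1969761583607/2970051 ≈ -6.6321e+5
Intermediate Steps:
A(K) = -492 (A(K) = -4*123 = -492)
D = 1/2970051 ≈ 3.3669e-7
C = -1601613
k = 938405 (k = -492 + 938897 = 938405)
(k + C) + D = (938405 - 1601613) + 1/2970051 = -663208 + 1/2970051 = -1969761583607/2970051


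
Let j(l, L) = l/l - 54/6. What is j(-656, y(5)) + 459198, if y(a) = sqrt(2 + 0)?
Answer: 459190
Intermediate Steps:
y(a) = sqrt(2)
j(l, L) = -8 (j(l, L) = 1 - 54*1/6 = 1 - 9 = -8)
j(-656, y(5)) + 459198 = -8 + 459198 = 459190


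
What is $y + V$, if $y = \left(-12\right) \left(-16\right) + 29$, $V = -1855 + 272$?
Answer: $-1362$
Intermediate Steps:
$V = -1583$
$y = 221$ ($y = 192 + 29 = 221$)
$y + V = 221 - 1583 = -1362$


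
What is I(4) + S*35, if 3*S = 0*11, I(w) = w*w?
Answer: 16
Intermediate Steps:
I(w) = w²
S = 0 (S = (0*11)/3 = (⅓)*0 = 0)
I(4) + S*35 = 4² + 0*35 = 16 + 0 = 16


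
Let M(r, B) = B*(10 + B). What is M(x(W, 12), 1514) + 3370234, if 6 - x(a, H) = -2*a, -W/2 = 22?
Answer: 5677570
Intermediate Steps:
W = -44 (W = -2*22 = -44)
x(a, H) = 6 + 2*a (x(a, H) = 6 - (-2)*a = 6 + 2*a)
M(x(W, 12), 1514) + 3370234 = 1514*(10 + 1514) + 3370234 = 1514*1524 + 3370234 = 2307336 + 3370234 = 5677570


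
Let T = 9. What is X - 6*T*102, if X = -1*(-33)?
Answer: -5475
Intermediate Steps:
X = 33
X - 6*T*102 = 33 - 6*9*102 = 33 - 54*102 = 33 - 5508 = -5475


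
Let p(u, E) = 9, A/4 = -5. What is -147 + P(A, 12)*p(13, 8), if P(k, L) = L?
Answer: -39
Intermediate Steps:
A = -20 (A = 4*(-5) = -20)
-147 + P(A, 12)*p(13, 8) = -147 + 12*9 = -147 + 108 = -39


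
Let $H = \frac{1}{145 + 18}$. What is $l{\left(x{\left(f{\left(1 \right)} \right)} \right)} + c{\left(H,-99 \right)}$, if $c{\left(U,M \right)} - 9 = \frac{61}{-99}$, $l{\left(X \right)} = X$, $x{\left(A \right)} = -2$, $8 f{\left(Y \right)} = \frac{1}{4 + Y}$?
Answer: $\frac{632}{99} \approx 6.3838$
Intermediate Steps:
$f{\left(Y \right)} = \frac{1}{8 \left(4 + Y\right)}$
$H = \frac{1}{163} \approx 0.006135$
$c{\left(U,M \right)} = \frac{830}{99}$ ($c{\left(U,M \right)} = 9 + \frac{61}{-99} = 9 + 61 \left(- \frac{1}{99}\right) = 9 - \frac{61}{99} = \frac{830}{99}$)
$l{\left(x{\left(f{\left(1 \right)} \right)} \right)} + c{\left(H,-99 \right)} = -2 + \frac{830}{99} = \frac{632}{99}$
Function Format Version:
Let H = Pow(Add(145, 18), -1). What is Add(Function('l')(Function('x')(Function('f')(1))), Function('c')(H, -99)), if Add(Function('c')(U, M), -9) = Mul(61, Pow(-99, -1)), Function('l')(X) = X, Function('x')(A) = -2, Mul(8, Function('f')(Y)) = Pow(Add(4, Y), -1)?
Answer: Rational(632, 99) ≈ 6.3838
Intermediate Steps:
Function('f')(Y) = Mul(Rational(1, 8), Pow(Add(4, Y), -1))
H = Rational(1, 163) (H = Pow(163, -1) = Rational(1, 163) ≈ 0.0061350)
Function('c')(U, M) = Rational(830, 99) (Function('c')(U, M) = Add(9, Mul(61, Pow(-99, -1))) = Add(9, Mul(61, Rational(-1, 99))) = Add(9, Rational(-61, 99)) = Rational(830, 99))
Add(Function('l')(Function('x')(Function('f')(1))), Function('c')(H, -99)) = Add(-2, Rational(830, 99)) = Rational(632, 99)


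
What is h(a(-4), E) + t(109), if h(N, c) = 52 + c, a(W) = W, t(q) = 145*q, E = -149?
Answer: 15708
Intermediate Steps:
h(a(-4), E) + t(109) = (52 - 149) + 145*109 = -97 + 15805 = 15708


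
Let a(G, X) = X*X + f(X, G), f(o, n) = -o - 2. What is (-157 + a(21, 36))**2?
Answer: 1212201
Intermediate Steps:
f(o, n) = -2 - o
a(G, X) = -2 + X**2 - X (a(G, X) = X*X + (-2 - X) = X**2 + (-2 - X) = -2 + X**2 - X)
(-157 + a(21, 36))**2 = (-157 + (-2 + 36**2 - 1*36))**2 = (-157 + (-2 + 1296 - 36))**2 = (-157 + 1258)**2 = 1101**2 = 1212201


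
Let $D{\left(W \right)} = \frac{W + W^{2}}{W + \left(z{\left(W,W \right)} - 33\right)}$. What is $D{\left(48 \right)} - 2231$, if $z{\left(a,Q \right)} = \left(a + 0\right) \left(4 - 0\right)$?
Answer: $- \frac{153155}{69} \approx -2219.6$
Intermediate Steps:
$z{\left(a,Q \right)} = 4 a$ ($z{\left(a,Q \right)} = a \left(4 + \left(-4 + 4\right)\right) = a \left(4 + 0\right) = a 4 = 4 a$)
$D{\left(W \right)} = \frac{W + W^{2}}{-33 + 5 W}$ ($D{\left(W \right)} = \frac{W + W^{2}}{W + \left(4 W - 33\right)} = \frac{W + W^{2}}{W + \left(-33 + 4 W\right)} = \frac{W + W^{2}}{-33 + 5 W}$)
$D{\left(48 \right)} - 2231 = \frac{48 \left(1 + 48\right)}{-33 + 5 \cdot 48} - 2231 = 48 \frac{1}{-33 + 240} \cdot 49 - 2231 = 48 \cdot \frac{1}{207} \cdot 49 - 2231 = \frac{784}{69} - 2231 = - \frac{153155}{69}$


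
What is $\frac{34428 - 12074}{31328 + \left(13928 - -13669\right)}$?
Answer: $\frac{22354}{58925} \approx 0.37936$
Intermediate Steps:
$\frac{34428 - 12074}{31328 + \left(13928 - -13669\right)} = \frac{22354}{31328 + \left(13928 + 13669\right)} = \frac{22354}{31328 + 27597} = \frac{22354}{58925}$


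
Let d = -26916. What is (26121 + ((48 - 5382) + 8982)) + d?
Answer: 2853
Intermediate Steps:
(26121 + ((48 - 5382) + 8982)) + d = (26121 + ((48 - 5382) + 8982)) - 26916 = (26121 + (-5334 + 8982)) - 26916 = (26121 + 3648) - 26916 = 29769 - 26916 = 2853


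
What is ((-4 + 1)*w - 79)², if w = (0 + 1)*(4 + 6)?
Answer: 11881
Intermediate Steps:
w = 10 (w = 1*10 = 10)
((-4 + 1)*w - 79)² = ((-4 + 1)*10 - 79)² = (-3*10 - 79)² = (-30 - 79)² = (-109)² = 11881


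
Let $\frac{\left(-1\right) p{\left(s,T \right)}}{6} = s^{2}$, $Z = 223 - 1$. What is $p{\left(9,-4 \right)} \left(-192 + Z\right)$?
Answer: $-14580$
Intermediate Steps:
$Z = 222$ ($Z = 223 - 1 = 222$)
$p{\left(s,T \right)} = - 6 s^{2}$
$p{\left(9,-4 \right)} \left(-192 + Z\right) = - 6 \cdot 9^{2} \left(-192 + 222\right) = \left(-6\right) 81 \cdot 30 = \left(-486\right) 30 = -14580$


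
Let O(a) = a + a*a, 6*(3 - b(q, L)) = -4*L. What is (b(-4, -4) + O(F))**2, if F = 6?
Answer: 16129/9 ≈ 1792.1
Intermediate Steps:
b(q, L) = 3 + 2*L/3 (b(q, L) = 3 - (-2)*L/3 = 3 + 2*L/3)
O(a) = a + a**2
(b(-4, -4) + O(F))**2 = ((3 + (2/3)*(-4)) + 6*(1 + 6))**2 = ((3 - 8/3) + 6*7)**2 = (1/3 + 42)**2 = (127/3)**2 = 16129/9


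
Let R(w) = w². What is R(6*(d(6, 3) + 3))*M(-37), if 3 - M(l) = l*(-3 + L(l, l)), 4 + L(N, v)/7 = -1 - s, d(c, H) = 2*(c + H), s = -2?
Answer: -14050260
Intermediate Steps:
d(c, H) = 2*H + 2*c (d(c, H) = 2*(H + c) = 2*H + 2*c)
L(N, v) = -21 (L(N, v) = -28 + 7*(-1 - 1*(-2)) = -28 + 7*(-1 + 2) = -28 + 7*1 = -28 + 7 = -21)
M(l) = 3 + 24*l (M(l) = 3 - l*(-3 - 21) = 3 - l*(-24) = 3 - (-24)*l = 3 + 24*l)
R(6*(d(6, 3) + 3))*M(-37) = (6*((2*3 + 2*6) + 3))²*(3 + 24*(-37)) = (6*((6 + 12) + 3))²*(3 - 888) = (6*(18 + 3))²*(-885) = (6*21)²*(-885) = 126²*(-885) = 15876*(-885) = -14050260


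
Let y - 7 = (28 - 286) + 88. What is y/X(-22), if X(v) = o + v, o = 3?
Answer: 163/19 ≈ 8.5789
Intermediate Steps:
y = -163 (y = 7 + ((28 - 286) + 88) = 7 + (-258 + 88) = 7 - 170 = -163)
X(v) = 3 + v
y/X(-22) = -163/(3 - 22) = -163/(-19) = -163*(-1/19) = 163/19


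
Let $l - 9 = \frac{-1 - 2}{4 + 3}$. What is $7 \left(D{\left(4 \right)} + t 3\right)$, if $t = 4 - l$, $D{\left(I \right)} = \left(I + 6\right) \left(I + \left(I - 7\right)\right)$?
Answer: $-26$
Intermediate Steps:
$D{\left(I \right)} = \left(-7 + 2 I\right) \left(6 + I\right)$ ($D{\left(I \right)} = \left(6 + I\right) \left(I + \left(-7 + I\right)\right) = \left(6 + I\right) \left(-7 + 2 I\right) = \left(-7 + 2 I\right) \left(6 + I\right)$)
$l = \frac{60}{7}$ ($l = 9 + \frac{-1 - 2}{4 + 3} = 9 - \frac{3}{7} = \frac{60}{7} \approx 8.5714$)
$t = - \frac{32}{7}$ ($t = 4 - \frac{60}{7} = - \frac{32}{7} \approx -4.5714$)
$7 \left(D{\left(4 \right)} + t 3\right) = 7 \left(\left(-42 + 2 \cdot 4^{2} + 5 \cdot 4\right) - \frac{96}{7}\right) = 7 \left(\left(-42 + 2 \cdot 16 + 20\right) - \frac{96}{7}\right) = 7 \left(\left(-42 + 32 + 20\right) - \frac{96}{7}\right) = 7 \left(10 - \frac{96}{7}\right) = 7 \left(- \frac{26}{7}\right) = -26$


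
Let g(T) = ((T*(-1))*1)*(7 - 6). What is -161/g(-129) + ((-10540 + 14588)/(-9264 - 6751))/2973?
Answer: -851794443/682447195 ≈ -1.2481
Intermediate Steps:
g(T) = -T (g(T) = (-T*1)*1 = -T*1 = -T)
-161/g(-129) + ((-10540 + 14588)/(-9264 - 6751))/2973 = -161/((-1*(-129))) + ((-10540 + 14588)/(-9264 - 6751))/2973 = -161/129 + (4048/(-16015))*(1/2973) = -161*1/129 + (4048*(-1/16015))*(1/2973) = -161/129 - 4048/16015*1/2973 = -161/129 - 4048/47612595 = -851794443/682447195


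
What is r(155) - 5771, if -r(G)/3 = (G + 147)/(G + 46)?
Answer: -386959/67 ≈ -5775.5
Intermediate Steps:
r(G) = -3*(147 + G)/(46 + G) (r(G) = -3*(G + 147)/(G + 46) = -3*(147 + G)/(46 + G))
r(155) - 5771 = 3*(-147 - 1*155)/(46 + 155) - 5771 = 3*(-147 - 155)/201 - 5771 = 3*(1/201)*(-302) - 5771 = -302/67 - 5771 = -386959/67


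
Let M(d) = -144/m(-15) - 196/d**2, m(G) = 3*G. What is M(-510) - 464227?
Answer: -30186152644/65025 ≈ -4.6422e+5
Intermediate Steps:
M(d) = 16/5 - 196/d**2 (M(d) = -144/(3*(-15)) - 196/d**2 = -144/(-45) - 196/d**2 = -144*(-1/45) - 196/d**2 = 16/5 - 196/d**2)
M(-510) - 464227 = (16/5 - 196/(-510)**2) - 464227 = (16/5 - 196*1/260100) - 464227 = (16/5 - 49/65025) - 464227 = 208031/65025 - 464227 = -30186152644/65025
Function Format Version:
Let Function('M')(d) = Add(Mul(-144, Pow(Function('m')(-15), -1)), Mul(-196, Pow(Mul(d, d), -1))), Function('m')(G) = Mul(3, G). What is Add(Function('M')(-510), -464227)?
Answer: Rational(-30186152644, 65025) ≈ -4.6422e+5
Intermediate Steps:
Function('M')(d) = Add(Rational(16, 5), Mul(-196, Pow(d, -2))) (Function('M')(d) = Add(Mul(-144, Pow(Mul(3, -15), -1)), Mul(-196, Pow(Mul(d, d), -1))) = Add(Mul(-144, Pow(-45, -1)), Mul(-196, Pow(Pow(d, 2), -1))) = Add(Mul(-144, Rational(-1, 45)), Mul(-196, Pow(d, -2))) = Add(Rational(16, 5), Mul(-196, Pow(d, -2))))
Add(Function('M')(-510), -464227) = Add(Add(Rational(16, 5), Mul(-196, Pow(-510, -2))), -464227) = Add(Add(Rational(16, 5), Mul(-196, Rational(1, 260100))), -464227) = Add(Add(Rational(16, 5), Rational(-49, 65025)), -464227) = Add(Rational(208031, 65025), -464227) = Rational(-30186152644, 65025)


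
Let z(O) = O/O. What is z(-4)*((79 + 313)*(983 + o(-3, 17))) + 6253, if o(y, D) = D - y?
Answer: 399429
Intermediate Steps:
z(O) = 1
z(-4)*((79 + 313)*(983 + o(-3, 17))) + 6253 = 1*((79 + 313)*(983 + (17 - 1*(-3)))) + 6253 = 1*(392*(983 + (17 + 3))) + 6253 = 1*(392*(983 + 20)) + 6253 = 1*(392*1003) + 6253 = 1*393176 + 6253 = 393176 + 6253 = 399429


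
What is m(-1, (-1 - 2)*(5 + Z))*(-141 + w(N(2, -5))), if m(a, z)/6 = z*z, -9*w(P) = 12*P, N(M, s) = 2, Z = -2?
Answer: -69822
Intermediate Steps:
w(P) = -4*P/3
m(a, z) = 6*z² (m(a, z) = 6*(z*z) = 6*z²)
m(-1, (-1 - 2)*(5 + Z))*(-141 + w(N(2, -5))) = (6*((-1 - 2)*(5 - 2))²)*(-141 - 4/3*2) = (6*(-3*3)²)*(-141 - 8/3) = (6*(-9)²)*(-431/3) = (6*81)*(-431/3) = 486*(-431/3) = -69822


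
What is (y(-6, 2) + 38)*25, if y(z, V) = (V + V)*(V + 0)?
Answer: 1150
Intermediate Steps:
y(z, V) = 2*V² (y(z, V) = (2*V)*V = 2*V²)
(y(-6, 2) + 38)*25 = (2*2² + 38)*25 = (2*4 + 38)*25 = (8 + 38)*25 = 46*25 = 1150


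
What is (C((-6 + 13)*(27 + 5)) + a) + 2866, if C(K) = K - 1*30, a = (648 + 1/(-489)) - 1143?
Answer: 1254284/489 ≈ 2565.0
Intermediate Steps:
a = -242056/489 (a = (648 - 1/489) - 1143 = 316871/489 - 1143 = -242056/489 ≈ -495.00)
C(K) = -30 + K (C(K) = K - 30 = -30 + K)
(C((-6 + 13)*(27 + 5)) + a) + 2866 = ((-30 + (-6 + 13)*(27 + 5)) - 242056/489) + 2866 = ((-30 + 7*32) - 242056/489) + 2866 = ((-30 + 224) - 242056/489) + 2866 = (194 - 242056/489) + 2866 = -147190/489 + 2866 = 1254284/489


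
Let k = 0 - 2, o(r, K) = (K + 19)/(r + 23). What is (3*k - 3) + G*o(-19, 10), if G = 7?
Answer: 167/4 ≈ 41.750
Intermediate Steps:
o(r, K) = (19 + K)/(23 + r)
k = -2
(3*k - 3) + G*o(-19, 10) = (3*(-2) - 3) + 7*((19 + 10)/(23 - 19)) = (-6 - 3) + 7*(29/4) = -9 + 7*((1/4)*29) = -9 + 7*(29/4) = -9 + 203/4 = 167/4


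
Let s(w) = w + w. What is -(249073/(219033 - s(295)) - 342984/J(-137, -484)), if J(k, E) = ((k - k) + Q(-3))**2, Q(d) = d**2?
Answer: 24967426333/5897961 ≈ 4233.2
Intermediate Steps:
s(w) = 2*w
J(k, E) = 81 (J(k, E) = ((k - k) + (-3)**2)**2 = (0 + 9)**2 = 9**2 = 81)
-(249073/(219033 - s(295)) - 342984/J(-137, -484)) = -(249073/(219033 - 2*295) - 342984/81) = -(249073/(219033 - 1*590) - 342984*1/81) = -(249073/(219033 - 590) - 114328/27) = -(249073/218443 - 114328/27) = -1*(-24967426333/5897961) = 24967426333/5897961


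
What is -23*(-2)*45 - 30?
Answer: 2040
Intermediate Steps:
-23*(-2)*45 - 30 = 46*45 - 30 = 2070 - 30 = 2040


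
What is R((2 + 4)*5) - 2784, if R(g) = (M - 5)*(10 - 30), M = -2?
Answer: -2644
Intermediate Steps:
R(g) = 140 (R(g) = (-2 - 5)*(10 - 30) = -7*(-20) = 140)
R((2 + 4)*5) - 2784 = 140 - 2784 = -2644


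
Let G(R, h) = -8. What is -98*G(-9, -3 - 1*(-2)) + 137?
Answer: 921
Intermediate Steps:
-98*G(-9, -3 - 1*(-2)) + 137 = -98*(-8) + 137 = 784 + 137 = 921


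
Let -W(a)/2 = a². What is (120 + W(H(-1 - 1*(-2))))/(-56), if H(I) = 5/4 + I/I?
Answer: -879/448 ≈ -1.9621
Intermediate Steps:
H(I) = 9/4 (H(I) = 5*(¼) + 1 = 5/4 + 1 = 9/4)
W(a) = -2*a²
(120 + W(H(-1 - 1*(-2))))/(-56) = (120 - 2*(9/4)²)/(-56) = (120 - 2*81/16)*(-1/56) = (120 - 81/8)*(-1/56) = (879/8)*(-1/56) = -879/448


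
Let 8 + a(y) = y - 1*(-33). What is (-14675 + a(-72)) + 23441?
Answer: 8719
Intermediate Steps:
a(y) = 25 + y (a(y) = -8 + (y - 1*(-33)) = -8 + (y + 33) = -8 + (33 + y) = 25 + y)
(-14675 + a(-72)) + 23441 = (-14675 + (25 - 72)) + 23441 = (-14675 - 47) + 23441 = -14722 + 23441 = 8719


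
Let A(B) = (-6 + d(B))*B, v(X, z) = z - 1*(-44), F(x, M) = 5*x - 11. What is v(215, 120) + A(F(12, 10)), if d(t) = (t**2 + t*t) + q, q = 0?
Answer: 235168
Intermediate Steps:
F(x, M) = -11 + 5*x
d(t) = 2*t**2 (d(t) = (t**2 + t*t) + 0 = (t**2 + t**2) + 0 = 2*t**2 + 0 = 2*t**2)
v(X, z) = 44 + z (v(X, z) = z + 44 = 44 + z)
A(B) = B*(-6 + 2*B**2) (A(B) = (-6 + 2*B**2)*B = B*(-6 + 2*B**2))
v(215, 120) + A(F(12, 10)) = (44 + 120) + 2*(-11 + 5*12)*(-3 + (-11 + 5*12)**2) = 164 + 2*(-11 + 60)*(-3 + (-11 + 60)**2) = 164 + 2*49*(-3 + 49**2) = 164 + 2*49*(-3 + 2401) = 164 + 2*49*2398 = 164 + 235004 = 235168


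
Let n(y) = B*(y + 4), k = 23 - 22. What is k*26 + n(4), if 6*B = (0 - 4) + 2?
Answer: 70/3 ≈ 23.333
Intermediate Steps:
B = -⅓ (B = ((0 - 4) + 2)/6 = (-4 + 2)/6 = (⅙)*(-2) = -⅓ ≈ -0.33333)
k = 1
n(y) = -4/3 - y/3 (n(y) = -(y + 4)/3 = -(4 + y)/3 = -4/3 - y/3)
k*26 + n(4) = 1*26 + (-4/3 - ⅓*4) = 26 + (-4/3 - 4/3) = 26 - 8/3 = 70/3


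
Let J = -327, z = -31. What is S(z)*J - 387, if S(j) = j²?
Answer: -314634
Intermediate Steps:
S(z)*J - 387 = (-31)²*(-327) - 387 = 961*(-327) - 387 = -314247 - 387 = -314634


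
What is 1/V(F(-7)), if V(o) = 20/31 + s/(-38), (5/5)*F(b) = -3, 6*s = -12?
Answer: 589/411 ≈ 1.4331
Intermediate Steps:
s = -2 (s = (⅙)*(-12) = -2)
F(b) = -3
V(o) = 411/589 (V(o) = 20/31 - 2/(-38) = 20*(1/31) - 2*(-1/38) = 20/31 + 1/19 = 411/589)
1/V(F(-7)) = 1/(411/589) = 589/411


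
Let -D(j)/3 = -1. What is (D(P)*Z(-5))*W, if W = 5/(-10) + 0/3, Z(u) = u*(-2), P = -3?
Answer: -15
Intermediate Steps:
D(j) = 3 (D(j) = -3*(-1) = 3)
Z(u) = -2*u
W = -1/2 (W = 5*(-1/10) + 0*(1/3) = -1/2 + 0 = -1/2 ≈ -0.50000)
(D(P)*Z(-5))*W = (3*(-2*(-5)))*(-1/2) = (3*10)*(-1/2) = 30*(-1/2) = -15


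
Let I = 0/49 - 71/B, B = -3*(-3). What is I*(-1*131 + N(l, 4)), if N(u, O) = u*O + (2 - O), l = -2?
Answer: 3337/3 ≈ 1112.3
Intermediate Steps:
B = 9
N(u, O) = 2 - O + O*u (N(u, O) = O*u + (2 - O) = 2 - O + O*u)
I = -71/9 (I = 0/49 - 71/9 = 0*(1/49) - 71*⅑ = 0 - 71/9 = -71/9 ≈ -7.8889)
I*(-1*131 + N(l, 4)) = -71*(-1*131 + (2 - 1*4 + 4*(-2)))/9 = -71*(-131 + (2 - 4 - 8))/9 = -71*(-131 - 10)/9 = -71/9*(-141) = 3337/3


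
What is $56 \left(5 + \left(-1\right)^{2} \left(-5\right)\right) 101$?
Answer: $0$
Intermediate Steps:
$56 \left(5 + \left(-1\right)^{2} \left(-5\right)\right) 101 = 56 \left(5 + 1 \left(-5\right)\right) 101 = 56 \left(5 - 5\right) 101 = 56 \cdot 0 \cdot 101 = 0 \cdot 101 = 0$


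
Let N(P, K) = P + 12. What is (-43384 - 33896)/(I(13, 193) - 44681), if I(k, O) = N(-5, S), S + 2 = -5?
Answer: 5520/3191 ≈ 1.7299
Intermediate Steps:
S = -7 (S = -2 - 5 = -7)
N(P, K) = 12 + P
I(k, O) = 7 (I(k, O) = 12 - 5 = 7)
(-43384 - 33896)/(I(13, 193) - 44681) = (-43384 - 33896)/(7 - 44681) = -77280/(-44674) = -77280*(-1/44674) = 5520/3191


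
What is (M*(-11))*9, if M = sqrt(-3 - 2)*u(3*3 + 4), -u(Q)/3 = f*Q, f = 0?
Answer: 0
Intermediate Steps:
u(Q) = 0 (u(Q) = -0*Q = -3*0 = 0)
M = 0 (M = sqrt(-3 - 2)*0 = sqrt(-5)*0 = (I*sqrt(5))*0 = 0)
(M*(-11))*9 = (0*(-11))*9 = 0*9 = 0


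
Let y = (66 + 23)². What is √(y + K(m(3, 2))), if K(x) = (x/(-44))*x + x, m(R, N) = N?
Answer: 4*√59917/11 ≈ 89.011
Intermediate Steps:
K(x) = x - x²/44 (K(x) = (x*(-1/44))*x + x = (-x/44)*x + x = -x²/44 + x = x - x²/44)
y = 7921 (y = 89² = 7921)
√(y + K(m(3, 2))) = √(7921 + (1/44)*2*(44 - 1*2)) = √(7921 + (1/44)*2*(44 - 2)) = √(7921 + (1/44)*2*42) = √(7921 + 21/11) = √(87152/11) = 4*√59917/11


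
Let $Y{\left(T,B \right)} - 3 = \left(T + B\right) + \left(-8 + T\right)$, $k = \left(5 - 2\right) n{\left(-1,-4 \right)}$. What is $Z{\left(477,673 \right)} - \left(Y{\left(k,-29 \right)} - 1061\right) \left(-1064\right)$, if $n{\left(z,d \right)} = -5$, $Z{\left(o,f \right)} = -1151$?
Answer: $-1198151$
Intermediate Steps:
$k = -15$ ($k = \left(5 - 2\right) \left(-5\right) = 3 \left(-5\right) = -15$)
$Y{\left(T,B \right)} = -5 + B + 2 T$ ($Y{\left(T,B \right)} = 3 + \left(\left(T + B\right) + \left(-8 + T\right)\right) = 3 + \left(\left(B + T\right) + \left(-8 + T\right)\right) = 3 + \left(-8 + B + 2 T\right) = -5 + B + 2 T$)
$Z{\left(477,673 \right)} - \left(Y{\left(k,-29 \right)} - 1061\right) \left(-1064\right) = -1151 - \left(\left(-5 - 29 + 2 \left(-15\right)\right) - 1061\right) \left(-1064\right) = -1151 - \left(\left(-5 - 29 - 30\right) - 1061\right) \left(-1064\right) = -1151 - \left(-64 - 1061\right) \left(-1064\right) = -1151 - \left(-1125\right) \left(-1064\right) = -1151 - 1197000 = -1198151$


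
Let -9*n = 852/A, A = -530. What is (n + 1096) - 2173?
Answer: -856073/795 ≈ -1076.8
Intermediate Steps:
n = 142/795 (n = -284/(3*(-530)) = -284*(-1)/(3*530) = -1/9*(-426/265) = 142/795 ≈ 0.17862)
(n + 1096) - 2173 = (142/795 + 1096) - 2173 = 871462/795 - 2173 = -856073/795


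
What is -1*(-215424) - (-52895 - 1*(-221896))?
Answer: 46423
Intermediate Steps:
-1*(-215424) - (-52895 - 1*(-221896)) = 215424 - (-52895 + 221896) = 215424 - 1*169001 = 215424 - 169001 = 46423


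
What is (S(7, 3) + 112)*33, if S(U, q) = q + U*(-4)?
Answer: 2871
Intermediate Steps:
S(U, q) = q - 4*U
(S(7, 3) + 112)*33 = ((3 - 4*7) + 112)*33 = ((3 - 28) + 112)*33 = (-25 + 112)*33 = 87*33 = 2871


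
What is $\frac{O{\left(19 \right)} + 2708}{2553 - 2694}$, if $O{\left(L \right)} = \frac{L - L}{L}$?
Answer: $- \frac{2708}{141} \approx -19.206$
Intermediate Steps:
$O{\left(L \right)} = 0$ ($O{\left(L \right)} = \frac{0}{L} = 0$)
$\frac{O{\left(19 \right)} + 2708}{2553 - 2694} = \frac{0 + 2708}{2553 - 2694} = \frac{2708}{-141} = 2708 \left(- \frac{1}{141}\right) = - \frac{2708}{141}$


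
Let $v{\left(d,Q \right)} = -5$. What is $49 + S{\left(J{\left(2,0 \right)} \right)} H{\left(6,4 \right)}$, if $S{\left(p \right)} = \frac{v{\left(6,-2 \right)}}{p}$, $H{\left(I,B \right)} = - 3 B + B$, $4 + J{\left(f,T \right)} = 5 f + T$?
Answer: $\frac{167}{3} \approx 55.667$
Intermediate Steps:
$J{\left(f,T \right)} = -4 + T + 5 f$ ($J{\left(f,T \right)} = -4 + \left(5 f + T\right) = -4 + \left(T + 5 f\right) = -4 + T + 5 f$)
$H{\left(I,B \right)} = - 2 B$
$S{\left(p \right)} = - \frac{5}{p}$
$49 + S{\left(J{\left(2,0 \right)} \right)} H{\left(6,4 \right)} = 49 + - \frac{5}{-4 + 0 + 5 \cdot 2} \left(\left(-2\right) 4\right) = 49 + - \frac{5}{-4 + 0 + 10} \left(-8\right) = 49 + - \frac{5}{6} \left(-8\right) = 49 + \left(-5\right) \frac{1}{6} \left(-8\right) = 49 - - \frac{20}{3} = 49 + \frac{20}{3} = \frac{167}{3}$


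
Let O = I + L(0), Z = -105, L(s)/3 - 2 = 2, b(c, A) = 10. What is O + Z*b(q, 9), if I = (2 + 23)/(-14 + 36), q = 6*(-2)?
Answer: -22811/22 ≈ -1036.9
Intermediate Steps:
q = -12
L(s) = 12 (L(s) = 6 + 3*2 = 6 + 6 = 12)
I = 25/22 ≈ 1.1364
O = 289/22 (O = 25/22 + 12 = 289/22 ≈ 13.136)
O + Z*b(q, 9) = 289/22 - 105*10 = 289/22 - 1050 = -22811/22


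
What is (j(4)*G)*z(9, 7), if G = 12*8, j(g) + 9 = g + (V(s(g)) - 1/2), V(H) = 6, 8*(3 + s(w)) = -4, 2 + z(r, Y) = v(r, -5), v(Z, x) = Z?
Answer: 336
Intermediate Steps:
z(r, Y) = -2 + r
s(w) = -7/2 (s(w) = -3 + (⅛)*(-4) = -3 - ½ = -7/2)
j(g) = -7/2 + g (j(g) = -9 + (g + (6 - 1/2)) = -9 + (g + (6 - 1*½)) = -9 + (g + (6 - ½)) = -9 + (g + 11/2) = -9 + (11/2 + g) = -7/2 + g)
G = 96
(j(4)*G)*z(9, 7) = ((-7/2 + 4)*96)*(-2 + 9) = ((½)*96)*7 = 48*7 = 336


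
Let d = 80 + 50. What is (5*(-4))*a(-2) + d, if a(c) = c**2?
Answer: 50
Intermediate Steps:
d = 130
(5*(-4))*a(-2) + d = (5*(-4))*(-2)**2 + 130 = -20*4 + 130 = -80 + 130 = 50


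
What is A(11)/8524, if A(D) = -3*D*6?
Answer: -99/4262 ≈ -0.023229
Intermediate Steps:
A(D) = -18*D
A(11)/8524 = -18*11/8524 = -198*1/8524 = -99/4262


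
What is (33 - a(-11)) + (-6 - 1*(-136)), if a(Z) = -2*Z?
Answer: 141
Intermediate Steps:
(33 - a(-11)) + (-6 - 1*(-136)) = (33 - (-2)*(-11)) + (-6 - 1*(-136)) = (33 - 1*22) + (-6 + 136) = (33 - 22) + 130 = 11 + 130 = 141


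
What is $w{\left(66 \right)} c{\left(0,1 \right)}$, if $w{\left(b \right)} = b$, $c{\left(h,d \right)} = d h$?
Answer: $0$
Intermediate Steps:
$w{\left(66 \right)} c{\left(0,1 \right)} = 66 \cdot 1 \cdot 0 = 66 \cdot 0 = 0$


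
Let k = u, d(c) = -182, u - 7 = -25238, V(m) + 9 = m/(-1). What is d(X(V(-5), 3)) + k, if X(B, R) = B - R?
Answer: -25413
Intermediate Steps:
V(m) = -9 - m (V(m) = -9 + m/(-1) = -9 + m*(-1) = -9 - m)
u = -25231 (u = 7 - 25238 = -25231)
k = -25231
d(X(V(-5), 3)) + k = -182 - 25231 = -25413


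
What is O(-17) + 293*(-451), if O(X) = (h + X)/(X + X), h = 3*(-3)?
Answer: -2246418/17 ≈ -1.3214e+5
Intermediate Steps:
h = -9
O(X) = (-9 + X)/(2*X) (O(X) = (-9 + X)/(X + X) = (-9 + X)/((2*X)) = (-9 + X)*(1/(2*X)) = (-9 + X)/(2*X))
O(-17) + 293*(-451) = (½)*(-9 - 17)/(-17) + 293*(-451) = (½)*(-1/17)*(-26) - 132143 = 13/17 - 132143 = -2246418/17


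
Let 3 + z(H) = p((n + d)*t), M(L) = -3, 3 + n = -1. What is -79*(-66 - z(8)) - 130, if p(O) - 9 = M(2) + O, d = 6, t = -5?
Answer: 4531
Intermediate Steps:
n = -4 (n = -3 - 1 = -4)
p(O) = 6 + O (p(O) = 9 + (-3 + O) = 6 + O)
z(H) = -7 (z(H) = -3 + (6 + (-4 + 6)*(-5)) = -3 + (6 + 2*(-5)) = -3 + (6 - 10) = -3 - 4 = -7)
-79*(-66 - z(8)) - 130 = -79*(-66 - 1*(-7)) - 130 = -79*(-66 + 7) - 130 = -79*(-59) - 130 = 4661 - 130 = 4531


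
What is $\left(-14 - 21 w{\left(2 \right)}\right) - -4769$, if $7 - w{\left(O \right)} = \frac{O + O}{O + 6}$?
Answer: $\frac{9237}{2} \approx 4618.5$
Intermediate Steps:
$w{\left(O \right)} = 7 - \frac{2 O}{6 + O}$ ($w{\left(O \right)} = 7 - \frac{O + O}{O + 6} = 7 - \frac{2 O}{6 + O}$)
$\left(-14 - 21 w{\left(2 \right)}\right) - -4769 = \left(-14 - 21 \frac{42 + 5 \cdot 2}{6 + 2}\right) - -4769 = \left(-14 - 21 \frac{42 + 10}{8}\right) + 4769 = \left(-14 - 21 \cdot \frac{1}{8} \cdot 52\right) + 4769 = \left(-14 - \frac{273}{2}\right) + 4769 = - \frac{301}{2} + 4769 = \frac{9237}{2}$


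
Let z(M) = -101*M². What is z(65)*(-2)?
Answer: 853450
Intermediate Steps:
z(65)*(-2) = -101*65²*(-2) = -101*4225*(-2) = -426725*(-2) = 853450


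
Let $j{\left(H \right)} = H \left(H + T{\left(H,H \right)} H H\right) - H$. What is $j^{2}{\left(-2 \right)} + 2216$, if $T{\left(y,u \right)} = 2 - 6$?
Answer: $3660$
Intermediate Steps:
$T{\left(y,u \right)} = -4$ ($T{\left(y,u \right)} = 2 - 6 = -4$)
$j{\left(H \right)} = - H + H \left(H - 4 H^{2}\right)$ ($j{\left(H \right)} = H \left(H + - 4 H H\right) - H = H \left(H - 4 H^{2}\right) - H = - H + H \left(H - 4 H^{2}\right)$)
$j^{2}{\left(-2 \right)} + 2216 = \left(- 2 \left(-1 - 2 - 4 \left(-2\right)^{2}\right)\right)^{2} + 2216 = \left(- 2 \left(-1 - 2 - 16\right)\right)^{2} + 2216 = \left(\left(-2\right) \left(-19\right)\right)^{2} + 2216 = 38^{2} + 2216 = 1444 + 2216 = 3660$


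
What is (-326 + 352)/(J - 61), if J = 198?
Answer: 26/137 ≈ 0.18978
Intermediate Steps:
(-326 + 352)/(J - 61) = (-326 + 352)/(198 - 61) = 26/137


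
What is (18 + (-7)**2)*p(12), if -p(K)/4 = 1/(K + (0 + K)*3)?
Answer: -67/12 ≈ -5.5833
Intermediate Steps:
p(K) = -1/K (p(K) = -4/(K + (0 + K)*3) = -4/(K + K*3) = -4/(K + 3*K) = -4*1/(4*K) = -1/K)
(18 + (-7)**2)*p(12) = (18 + (-7)**2)*(-1/12) = (18 + 49)*(-1*1/12) = 67*(-1/12) = -67/12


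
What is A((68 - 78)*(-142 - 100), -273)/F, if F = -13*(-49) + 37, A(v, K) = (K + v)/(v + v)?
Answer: 2147/3262160 ≈ 0.00065815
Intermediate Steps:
A(v, K) = (K + v)/(2*v) (A(v, K) = (K + v)/((2*v)) = (K + v)*(1/(2*v)) = (K + v)/(2*v))
F = 674 (F = 637 + 37 = 674)
A((68 - 78)*(-142 - 100), -273)/F = ((-273 + (68 - 78)*(-142 - 100))/(2*(((68 - 78)*(-142 - 100)))))/674 = ((-273 - 10*(-242))/(2*((-10*(-242)))))*(1/674) = ((½)*(-273 + 2420)/2420)*(1/674) = ((½)*(1/2420)*2147)*(1/674) = (2147/4840)*(1/674) = 2147/3262160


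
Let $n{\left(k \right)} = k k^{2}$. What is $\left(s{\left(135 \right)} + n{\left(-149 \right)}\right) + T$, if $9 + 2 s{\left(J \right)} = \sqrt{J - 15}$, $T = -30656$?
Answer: $- \frac{6677219}{2} + \sqrt{30} \approx -3.3386 \cdot 10^{6}$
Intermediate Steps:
$n{\left(k \right)} = k^{3}$
$s{\left(J \right)} = - \frac{9}{2} + \frac{\sqrt{-15 + J}}{2}$ ($s{\left(J \right)} = - \frac{9}{2} + \frac{\sqrt{J - 15}}{2} = - \frac{9}{2} + \frac{\sqrt{-15 + J}}{2}$)
$\left(s{\left(135 \right)} + n{\left(-149 \right)}\right) + T = \left(\left(- \frac{9}{2} + \frac{\sqrt{-15 + 135}}{2}\right) + \left(-149\right)^{3}\right) - 30656 = \left(\left(- \frac{9}{2} + \frac{\sqrt{120}}{2}\right) - 3307949\right) - 30656 = \left(\left(- \frac{9}{2} + \frac{2 \sqrt{30}}{2}\right) - 3307949\right) - 30656 = \left(\left(- \frac{9}{2} + \sqrt{30}\right) - 3307949\right) - 30656 = \left(- \frac{6615907}{2} + \sqrt{30}\right) - 30656 = - \frac{6677219}{2} + \sqrt{30}$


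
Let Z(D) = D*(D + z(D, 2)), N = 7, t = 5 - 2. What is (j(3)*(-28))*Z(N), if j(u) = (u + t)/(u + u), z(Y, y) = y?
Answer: -1764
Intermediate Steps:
t = 3
j(u) = (3 + u)/(2*u) (j(u) = (u + 3)/(u + u) = (3 + u)/((2*u)) = (3 + u)*(1/(2*u)) = (3 + u)/(2*u))
Z(D) = D*(2 + D) (Z(D) = D*(D + 2) = D*(2 + D))
(j(3)*(-28))*Z(N) = (((½)*(3 + 3)/3)*(-28))*(7*(2 + 7)) = (((½)*(⅓)*6)*(-28))*(7*9) = (1*(-28))*63 = -28*63 = -1764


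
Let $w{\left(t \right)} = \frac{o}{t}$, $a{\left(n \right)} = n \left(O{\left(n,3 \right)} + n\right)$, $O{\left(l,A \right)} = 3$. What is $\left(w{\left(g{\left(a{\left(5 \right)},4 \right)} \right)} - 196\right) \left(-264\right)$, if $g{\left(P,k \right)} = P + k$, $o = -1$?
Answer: $51750$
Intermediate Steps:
$a{\left(n \right)} = n \left(3 + n\right)$
$w{\left(t \right)} = - \frac{1}{t}$
$\left(w{\left(g{\left(a{\left(5 \right)},4 \right)} \right)} - 196\right) \left(-264\right) = \left(- \frac{1}{5 \left(3 + 5\right) + 4} - 196\right) \left(-264\right) = \left(- \frac{1}{5 \cdot 8 + 4} - 196\right) \left(-264\right) = \left(- \frac{1}{40 + 4} - 196\right) \left(-264\right) = \left(- \frac{1}{44} - 196\right) \left(-264\right) = \left(- \frac{8625}{44}\right) \left(-264\right) = 51750$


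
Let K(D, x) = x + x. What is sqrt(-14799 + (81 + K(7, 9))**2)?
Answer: 7*I*sqrt(102) ≈ 70.697*I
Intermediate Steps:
K(D, x) = 2*x
sqrt(-14799 + (81 + K(7, 9))**2) = sqrt(-14799 + (81 + 2*9)**2) = sqrt(-14799 + (81 + 18)**2) = sqrt(-14799 + 99**2) = sqrt(-14799 + 9801) = sqrt(-4998) = 7*I*sqrt(102)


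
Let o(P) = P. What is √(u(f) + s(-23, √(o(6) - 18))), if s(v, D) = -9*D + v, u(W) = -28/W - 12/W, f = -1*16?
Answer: √(-82 - 72*I*√3)/2 ≈ 2.8994 - 5.3765*I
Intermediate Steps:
f = -16
u(W) = -40/W
s(v, D) = v - 9*D
√(u(f) + s(-23, √(o(6) - 18))) = √(-40/(-16) + (-23 - 9*√(6 - 18))) = √(-40*(-1/16) + (-23 - 18*I*√3)) = √(5/2 + (-23 - 18*I*√3)) = √(-41/2 - 18*I*√3)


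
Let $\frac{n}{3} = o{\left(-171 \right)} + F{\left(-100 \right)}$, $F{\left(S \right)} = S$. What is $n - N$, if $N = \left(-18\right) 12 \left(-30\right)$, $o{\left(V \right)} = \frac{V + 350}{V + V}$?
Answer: $- \frac{773099}{114} \approx -6781.6$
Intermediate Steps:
$o{\left(V \right)} = \frac{350 + V}{2 V}$
$N = 6480$ ($N = \left(-216\right) \left(-30\right) = 6480$)
$n = - \frac{34379}{114}$ ($n = 3 \left(\frac{350 - 171}{2 \left(-171\right)} - 100\right) = 3 \left(\frac{1}{2} \left(- \frac{1}{171}\right) 179 - 100\right) = 3 \left(- \frac{179}{342} - 100\right) = 3 \left(- \frac{34379}{342}\right) = - \frac{34379}{114} \approx -301.57$)
$n - N = - \frac{34379}{114} - 6480 = - \frac{773099}{114}$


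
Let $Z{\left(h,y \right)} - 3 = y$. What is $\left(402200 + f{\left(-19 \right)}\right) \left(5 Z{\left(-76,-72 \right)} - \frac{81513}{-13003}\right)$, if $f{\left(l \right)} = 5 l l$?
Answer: $- \frac{1779448910610}{13003} \approx -1.3685 \cdot 10^{8}$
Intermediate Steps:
$f{\left(l \right)} = 5 l^{2}$
$Z{\left(h,y \right)} = 3 + y$
$\left(402200 + f{\left(-19 \right)}\right) \left(5 Z{\left(-76,-72 \right)} - \frac{81513}{-13003}\right) = \left(402200 + 5 \left(-19\right)^{2}\right) \left(5 \left(3 - 72\right) - \frac{81513}{-13003}\right) = \left(402200 + 5 \cdot 361\right) \left(5 \left(-69\right) - - \frac{81513}{13003}\right) = \left(402200 + 1805\right) \left(-345 + \frac{81513}{13003}\right) = 404005 \left(- \frac{4404522}{13003}\right) = - \frac{1779448910610}{13003}$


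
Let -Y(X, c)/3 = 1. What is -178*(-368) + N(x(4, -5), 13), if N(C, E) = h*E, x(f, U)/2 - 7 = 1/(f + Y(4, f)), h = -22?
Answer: 65218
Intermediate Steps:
Y(X, c) = -3 (Y(X, c) = -3*1 = -3)
x(f, U) = 14 + 2/(-3 + f) (x(f, U) = 14 + 2/(f - 3) = 14 + 2/(-3 + f))
N(C, E) = -22*E
-178*(-368) + N(x(4, -5), 13) = -178*(-368) - 22*13 = 65504 - 286 = 65218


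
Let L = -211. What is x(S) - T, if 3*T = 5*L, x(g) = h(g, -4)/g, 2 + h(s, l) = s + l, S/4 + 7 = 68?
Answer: 129067/366 ≈ 352.64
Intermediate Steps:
S = 244 (S = -28 + 4*68 = -28 + 272 = 244)
h(s, l) = -2 + l + s (h(s, l) = -2 + (s + l) = -2 + (l + s) = -2 + l + s)
x(g) = (-6 + g)/g (x(g) = (-2 - 4 + g)/g = (-6 + g)/g)
T = -1055/3 (T = (5*(-211))/3 = (⅓)*(-1055) = -1055/3 ≈ -351.67)
x(S) - T = (-6 + 244)/244 - 1*(-1055/3) = (1/244)*238 + 1055/3 = 119/122 + 1055/3 = 129067/366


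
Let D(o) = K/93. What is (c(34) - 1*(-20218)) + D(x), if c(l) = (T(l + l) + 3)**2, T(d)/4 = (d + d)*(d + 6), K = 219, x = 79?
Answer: 50245026342/31 ≈ 1.6208e+9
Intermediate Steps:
T(d) = 8*d*(6 + d) (T(d) = 4*((d + d)*(d + 6)) = 4*((2*d)*(6 + d)) = 4*(2*d*(6 + d)) = 8*d*(6 + d))
c(l) = (3 + 16*l*(6 + 2*l))**2 (c(l) = (8*(l + l)*(6 + (l + l)) + 3)**2 = (8*(2*l)*(6 + 2*l) + 3)**2 = (16*l*(6 + 2*l) + 3)**2 = (3 + 16*l*(6 + 2*l))**2)
D(o) = 73/31 (D(o) = 219/93 = 219*(1/93) = 73/31)
(c(34) - 1*(-20218)) + D(x) = ((3 + 32*34*(3 + 34))**2 - 1*(-20218)) + 73/31 = ((3 + 32*34*37)**2 + 20218) + 73/31 = ((3 + 40256)**2 + 20218) + 73/31 = (40259**2 + 20218) + 73/31 = (1620787081 + 20218) + 73/31 = 1620807299 + 73/31 = 50245026342/31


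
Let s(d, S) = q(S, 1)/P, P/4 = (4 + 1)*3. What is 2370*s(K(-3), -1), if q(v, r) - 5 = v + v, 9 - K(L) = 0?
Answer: 237/2 ≈ 118.50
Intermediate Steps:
K(L) = 9 (K(L) = 9 - 1*0 = 9 + 0 = 9)
q(v, r) = 5 + 2*v (q(v, r) = 5 + (v + v) = 5 + 2*v)
P = 60 (P = 4*((4 + 1)*3) = 4*(5*3) = 4*15 = 60)
s(d, S) = 1/12 + S/30 (s(d, S) = (5 + 2*S)/60 = (5 + 2*S)*(1/60) = 1/12 + S/30)
2370*s(K(-3), -1) = 2370*(1/12 + (1/30)*(-1)) = 2370*(1/12 - 1/30) = 2370*(1/20) = 237/2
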